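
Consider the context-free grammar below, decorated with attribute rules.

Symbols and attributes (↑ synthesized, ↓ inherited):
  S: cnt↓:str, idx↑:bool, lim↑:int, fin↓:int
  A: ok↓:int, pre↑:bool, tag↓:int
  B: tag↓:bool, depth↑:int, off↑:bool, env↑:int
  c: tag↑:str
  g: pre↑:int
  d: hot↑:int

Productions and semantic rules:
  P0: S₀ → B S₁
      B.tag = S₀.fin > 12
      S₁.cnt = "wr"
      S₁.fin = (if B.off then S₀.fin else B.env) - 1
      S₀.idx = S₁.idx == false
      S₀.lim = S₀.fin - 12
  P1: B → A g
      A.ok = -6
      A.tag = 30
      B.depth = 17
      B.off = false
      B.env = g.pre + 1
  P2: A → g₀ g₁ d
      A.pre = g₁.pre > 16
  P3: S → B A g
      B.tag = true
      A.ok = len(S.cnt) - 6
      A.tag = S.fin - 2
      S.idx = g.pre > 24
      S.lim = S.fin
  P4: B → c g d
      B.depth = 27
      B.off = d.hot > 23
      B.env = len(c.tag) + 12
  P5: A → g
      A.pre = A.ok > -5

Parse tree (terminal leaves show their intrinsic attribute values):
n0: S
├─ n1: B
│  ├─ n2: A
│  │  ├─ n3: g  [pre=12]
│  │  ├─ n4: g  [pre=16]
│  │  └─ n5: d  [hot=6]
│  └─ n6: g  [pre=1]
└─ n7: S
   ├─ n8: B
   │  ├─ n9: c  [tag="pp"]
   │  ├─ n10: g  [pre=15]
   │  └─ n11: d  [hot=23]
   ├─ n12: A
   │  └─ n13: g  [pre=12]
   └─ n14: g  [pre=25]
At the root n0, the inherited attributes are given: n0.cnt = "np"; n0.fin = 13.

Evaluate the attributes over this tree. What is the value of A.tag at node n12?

1. n0.cnt = "np"  [given at root]
2. n0.fin = 13  [given at root]
3. n1.tag = true  [S₀.fin > 12]
4. n2.ok = -6  [-6]
5. n2.tag = 30  [30]
6. n3.pre = 12  [terminal]
7. n4.pre = 16  [terminal]
8. n5.hot = 6  [terminal]
9. n2.pre = false  [g₁.pre > 16]
10. n6.pre = 1  [terminal]
11. n1.depth = 17  [17]
12. n1.off = false  [false]
13. n1.env = 2  [g.pre + 1]
14. n7.cnt = "wr"  ["wr"]
15. n7.fin = 1  [(if B.off then S₀.fin else B.env) - 1]
16. n8.tag = true  [true]
17. n9.tag = "pp"  [terminal]
18. n10.pre = 15  [terminal]
19. n11.hot = 23  [terminal]
20. n8.depth = 27  [27]
21. n8.off = false  [d.hot > 23]
22. n8.env = 14  [len(c.tag) + 12]
23. n12.ok = -4  [len(S.cnt) - 6]
24. n12.tag = -1  [S.fin - 2]
25. n13.pre = 12  [terminal]
26. n12.pre = true  [A.ok > -5]
27. n14.pre = 25  [terminal]
28. n7.idx = true  [g.pre > 24]
29. n7.lim = 1  [S.fin]
30. n0.idx = false  [S₁.idx == false]
31. n0.lim = 1  [S₀.fin - 12]

-1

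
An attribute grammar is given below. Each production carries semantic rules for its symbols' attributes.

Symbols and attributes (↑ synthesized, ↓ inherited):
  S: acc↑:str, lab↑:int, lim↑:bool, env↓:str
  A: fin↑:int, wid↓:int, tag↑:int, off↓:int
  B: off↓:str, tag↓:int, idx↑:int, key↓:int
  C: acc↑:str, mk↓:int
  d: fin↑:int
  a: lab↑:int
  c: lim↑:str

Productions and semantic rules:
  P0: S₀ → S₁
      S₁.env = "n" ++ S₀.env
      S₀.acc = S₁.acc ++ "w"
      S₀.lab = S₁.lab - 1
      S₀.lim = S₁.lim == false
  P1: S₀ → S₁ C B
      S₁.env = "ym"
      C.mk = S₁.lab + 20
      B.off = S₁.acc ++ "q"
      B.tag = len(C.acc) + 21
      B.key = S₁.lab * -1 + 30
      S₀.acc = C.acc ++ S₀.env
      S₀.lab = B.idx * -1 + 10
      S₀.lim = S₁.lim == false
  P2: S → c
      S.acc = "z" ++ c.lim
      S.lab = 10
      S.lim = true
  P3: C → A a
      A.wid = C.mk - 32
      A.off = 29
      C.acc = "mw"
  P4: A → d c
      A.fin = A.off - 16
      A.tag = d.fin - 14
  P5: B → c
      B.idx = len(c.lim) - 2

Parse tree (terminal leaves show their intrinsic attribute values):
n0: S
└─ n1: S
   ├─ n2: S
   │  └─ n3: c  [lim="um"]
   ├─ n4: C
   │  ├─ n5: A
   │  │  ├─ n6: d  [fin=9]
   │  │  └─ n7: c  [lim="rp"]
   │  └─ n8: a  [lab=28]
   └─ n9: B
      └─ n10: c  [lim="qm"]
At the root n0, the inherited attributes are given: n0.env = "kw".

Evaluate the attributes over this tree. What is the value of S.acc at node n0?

1. n0.env = "kw"  [given at root]
2. n1.env = "nkw"  ["n" ++ S₀.env]
3. n2.env = "ym"  ["ym"]
4. n3.lim = "um"  [terminal]
5. n2.acc = "zum"  ["z" ++ c.lim]
6. n2.lab = 10  [10]
7. n2.lim = true  [true]
8. n4.mk = 30  [S₁.lab + 20]
9. n5.wid = -2  [C.mk - 32]
10. n5.off = 29  [29]
11. n6.fin = 9  [terminal]
12. n7.lim = "rp"  [terminal]
13. n5.fin = 13  [A.off - 16]
14. n5.tag = -5  [d.fin - 14]
15. n8.lab = 28  [terminal]
16. n4.acc = "mw"  ["mw"]
17. n9.off = "zumq"  [S₁.acc ++ "q"]
18. n9.tag = 23  [len(C.acc) + 21]
19. n9.key = 20  [S₁.lab * -1 + 30]
20. n10.lim = "qm"  [terminal]
21. n9.idx = 0  [len(c.lim) - 2]
22. n1.acc = "mwnkw"  [C.acc ++ S₀.env]
23. n1.lab = 10  [B.idx * -1 + 10]
24. n1.lim = false  [S₁.lim == false]
25. n0.acc = "mwnkww"  [S₁.acc ++ "w"]
26. n0.lab = 9  [S₁.lab - 1]
27. n0.lim = true  [S₁.lim == false]

"mwnkww"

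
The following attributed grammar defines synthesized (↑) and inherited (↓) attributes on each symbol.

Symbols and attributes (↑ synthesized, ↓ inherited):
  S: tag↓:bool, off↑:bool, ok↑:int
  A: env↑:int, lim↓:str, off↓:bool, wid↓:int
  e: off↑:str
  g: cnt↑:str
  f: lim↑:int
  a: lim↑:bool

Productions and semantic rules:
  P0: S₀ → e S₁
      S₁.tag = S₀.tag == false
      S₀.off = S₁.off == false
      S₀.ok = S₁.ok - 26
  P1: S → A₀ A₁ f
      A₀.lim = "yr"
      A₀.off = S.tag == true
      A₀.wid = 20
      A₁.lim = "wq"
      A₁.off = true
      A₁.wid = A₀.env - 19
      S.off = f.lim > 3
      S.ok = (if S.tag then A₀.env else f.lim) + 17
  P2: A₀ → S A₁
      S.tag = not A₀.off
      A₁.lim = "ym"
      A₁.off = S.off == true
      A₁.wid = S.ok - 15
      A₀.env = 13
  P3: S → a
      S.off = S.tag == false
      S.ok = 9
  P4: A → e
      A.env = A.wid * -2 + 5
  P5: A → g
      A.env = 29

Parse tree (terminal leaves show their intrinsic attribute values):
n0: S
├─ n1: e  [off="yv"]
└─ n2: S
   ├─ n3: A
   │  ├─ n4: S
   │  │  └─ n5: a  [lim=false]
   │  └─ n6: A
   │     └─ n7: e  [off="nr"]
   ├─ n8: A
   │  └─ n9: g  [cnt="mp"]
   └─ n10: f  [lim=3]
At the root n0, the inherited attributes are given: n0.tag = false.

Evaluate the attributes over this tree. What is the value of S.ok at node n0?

4

1. n0.tag = false  [given at root]
2. n1.off = "yv"  [terminal]
3. n2.tag = true  [S₀.tag == false]
4. n3.lim = "yr"  ["yr"]
5. n3.off = true  [S.tag == true]
6. n3.wid = 20  [20]
7. n4.tag = false  [not A₀.off]
8. n5.lim = false  [terminal]
9. n4.off = true  [S.tag == false]
10. n4.ok = 9  [9]
11. n6.lim = "ym"  ["ym"]
12. n6.off = true  [S.off == true]
13. n6.wid = -6  [S.ok - 15]
14. n7.off = "nr"  [terminal]
15. n6.env = 17  [A.wid * -2 + 5]
16. n3.env = 13  [13]
17. n8.lim = "wq"  ["wq"]
18. n8.off = true  [true]
19. n8.wid = -6  [A₀.env - 19]
20. n9.cnt = "mp"  [terminal]
21. n8.env = 29  [29]
22. n10.lim = 3  [terminal]
23. n2.off = false  [f.lim > 3]
24. n2.ok = 30  [(if S.tag then A₀.env else f.lim) + 17]
25. n0.off = true  [S₁.off == false]
26. n0.ok = 4  [S₁.ok - 26]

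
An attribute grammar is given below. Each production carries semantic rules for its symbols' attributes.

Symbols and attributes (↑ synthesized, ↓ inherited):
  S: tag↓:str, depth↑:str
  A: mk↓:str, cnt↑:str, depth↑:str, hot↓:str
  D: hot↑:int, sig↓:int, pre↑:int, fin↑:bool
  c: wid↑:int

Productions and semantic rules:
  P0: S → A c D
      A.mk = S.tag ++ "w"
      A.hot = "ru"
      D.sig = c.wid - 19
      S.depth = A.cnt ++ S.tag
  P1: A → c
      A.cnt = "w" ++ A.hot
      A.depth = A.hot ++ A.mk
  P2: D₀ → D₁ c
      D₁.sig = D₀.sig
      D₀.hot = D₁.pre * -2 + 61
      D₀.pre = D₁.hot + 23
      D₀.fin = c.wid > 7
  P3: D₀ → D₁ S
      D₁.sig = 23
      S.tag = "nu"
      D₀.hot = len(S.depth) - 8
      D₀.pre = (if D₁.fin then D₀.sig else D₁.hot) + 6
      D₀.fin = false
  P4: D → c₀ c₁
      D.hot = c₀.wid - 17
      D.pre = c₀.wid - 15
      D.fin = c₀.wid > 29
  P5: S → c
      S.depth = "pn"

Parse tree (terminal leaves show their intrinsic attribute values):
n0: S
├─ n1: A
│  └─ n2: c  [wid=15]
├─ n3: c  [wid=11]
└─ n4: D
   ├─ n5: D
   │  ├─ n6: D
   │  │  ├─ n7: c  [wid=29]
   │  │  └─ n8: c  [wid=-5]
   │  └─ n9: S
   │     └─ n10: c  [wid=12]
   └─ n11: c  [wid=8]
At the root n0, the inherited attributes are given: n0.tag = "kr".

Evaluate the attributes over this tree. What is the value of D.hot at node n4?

1. n0.tag = "kr"  [given at root]
2. n1.mk = "krw"  [S.tag ++ "w"]
3. n1.hot = "ru"  ["ru"]
4. n2.wid = 15  [terminal]
5. n1.cnt = "wru"  ["w" ++ A.hot]
6. n1.depth = "rukrw"  [A.hot ++ A.mk]
7. n3.wid = 11  [terminal]
8. n4.sig = -8  [c.wid - 19]
9. n5.sig = -8  [D₀.sig]
10. n6.sig = 23  [23]
11. n7.wid = 29  [terminal]
12. n8.wid = -5  [terminal]
13. n6.hot = 12  [c₀.wid - 17]
14. n6.pre = 14  [c₀.wid - 15]
15. n6.fin = false  [c₀.wid > 29]
16. n9.tag = "nu"  ["nu"]
17. n10.wid = 12  [terminal]
18. n9.depth = "pn"  ["pn"]
19. n5.hot = -6  [len(S.depth) - 8]
20. n5.pre = 18  [(if D₁.fin then D₀.sig else D₁.hot) + 6]
21. n5.fin = false  [false]
22. n11.wid = 8  [terminal]
23. n4.hot = 25  [D₁.pre * -2 + 61]
24. n4.pre = 17  [D₁.hot + 23]
25. n4.fin = true  [c.wid > 7]
26. n0.depth = "wrukr"  [A.cnt ++ S.tag]

25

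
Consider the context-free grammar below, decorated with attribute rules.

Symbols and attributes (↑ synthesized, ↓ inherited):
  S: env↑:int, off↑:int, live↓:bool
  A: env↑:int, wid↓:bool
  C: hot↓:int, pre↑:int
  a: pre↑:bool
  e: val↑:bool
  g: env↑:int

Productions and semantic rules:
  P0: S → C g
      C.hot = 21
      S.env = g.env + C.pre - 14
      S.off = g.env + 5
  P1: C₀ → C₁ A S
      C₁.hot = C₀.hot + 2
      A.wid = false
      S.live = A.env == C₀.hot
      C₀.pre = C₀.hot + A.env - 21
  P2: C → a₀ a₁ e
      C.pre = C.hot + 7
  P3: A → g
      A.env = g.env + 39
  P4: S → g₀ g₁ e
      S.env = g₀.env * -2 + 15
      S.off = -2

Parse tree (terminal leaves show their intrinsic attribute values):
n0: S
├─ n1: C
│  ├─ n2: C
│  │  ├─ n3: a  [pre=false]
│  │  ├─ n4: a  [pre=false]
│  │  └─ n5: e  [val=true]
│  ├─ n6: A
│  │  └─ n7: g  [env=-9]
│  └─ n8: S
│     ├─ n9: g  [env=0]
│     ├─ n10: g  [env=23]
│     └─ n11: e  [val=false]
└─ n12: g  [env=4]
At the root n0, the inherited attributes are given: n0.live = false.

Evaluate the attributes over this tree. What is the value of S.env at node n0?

1. n0.live = false  [given at root]
2. n1.hot = 21  [21]
3. n2.hot = 23  [C₀.hot + 2]
4. n3.pre = false  [terminal]
5. n4.pre = false  [terminal]
6. n5.val = true  [terminal]
7. n2.pre = 30  [C.hot + 7]
8. n6.wid = false  [false]
9. n7.env = -9  [terminal]
10. n6.env = 30  [g.env + 39]
11. n8.live = false  [A.env == C₀.hot]
12. n9.env = 0  [terminal]
13. n10.env = 23  [terminal]
14. n11.val = false  [terminal]
15. n8.env = 15  [g₀.env * -2 + 15]
16. n8.off = -2  [-2]
17. n1.pre = 30  [C₀.hot + A.env - 21]
18. n12.env = 4  [terminal]
19. n0.env = 20  [g.env + C.pre - 14]
20. n0.off = 9  [g.env + 5]

20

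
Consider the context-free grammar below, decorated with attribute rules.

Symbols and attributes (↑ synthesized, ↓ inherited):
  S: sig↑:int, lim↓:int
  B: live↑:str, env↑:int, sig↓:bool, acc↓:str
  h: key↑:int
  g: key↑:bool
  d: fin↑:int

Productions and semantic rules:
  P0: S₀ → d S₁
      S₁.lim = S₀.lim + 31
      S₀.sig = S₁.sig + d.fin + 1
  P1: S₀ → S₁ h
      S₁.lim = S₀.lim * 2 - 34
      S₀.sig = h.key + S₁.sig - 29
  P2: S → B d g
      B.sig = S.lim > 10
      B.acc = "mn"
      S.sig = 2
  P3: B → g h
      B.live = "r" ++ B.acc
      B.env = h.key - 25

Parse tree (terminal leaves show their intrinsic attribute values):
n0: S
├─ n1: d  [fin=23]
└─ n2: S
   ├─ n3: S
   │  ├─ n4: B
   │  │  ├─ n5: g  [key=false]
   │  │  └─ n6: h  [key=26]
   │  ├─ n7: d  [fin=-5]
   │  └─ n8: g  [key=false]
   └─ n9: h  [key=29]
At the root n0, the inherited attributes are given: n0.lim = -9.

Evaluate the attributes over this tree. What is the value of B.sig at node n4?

1. n0.lim = -9  [given at root]
2. n1.fin = 23  [terminal]
3. n2.lim = 22  [S₀.lim + 31]
4. n3.lim = 10  [S₀.lim * 2 - 34]
5. n4.sig = false  [S.lim > 10]
6. n4.acc = "mn"  ["mn"]
7. n5.key = false  [terminal]
8. n6.key = 26  [terminal]
9. n4.live = "rmn"  ["r" ++ B.acc]
10. n4.env = 1  [h.key - 25]
11. n7.fin = -5  [terminal]
12. n8.key = false  [terminal]
13. n3.sig = 2  [2]
14. n9.key = 29  [terminal]
15. n2.sig = 2  [h.key + S₁.sig - 29]
16. n0.sig = 26  [S₁.sig + d.fin + 1]

false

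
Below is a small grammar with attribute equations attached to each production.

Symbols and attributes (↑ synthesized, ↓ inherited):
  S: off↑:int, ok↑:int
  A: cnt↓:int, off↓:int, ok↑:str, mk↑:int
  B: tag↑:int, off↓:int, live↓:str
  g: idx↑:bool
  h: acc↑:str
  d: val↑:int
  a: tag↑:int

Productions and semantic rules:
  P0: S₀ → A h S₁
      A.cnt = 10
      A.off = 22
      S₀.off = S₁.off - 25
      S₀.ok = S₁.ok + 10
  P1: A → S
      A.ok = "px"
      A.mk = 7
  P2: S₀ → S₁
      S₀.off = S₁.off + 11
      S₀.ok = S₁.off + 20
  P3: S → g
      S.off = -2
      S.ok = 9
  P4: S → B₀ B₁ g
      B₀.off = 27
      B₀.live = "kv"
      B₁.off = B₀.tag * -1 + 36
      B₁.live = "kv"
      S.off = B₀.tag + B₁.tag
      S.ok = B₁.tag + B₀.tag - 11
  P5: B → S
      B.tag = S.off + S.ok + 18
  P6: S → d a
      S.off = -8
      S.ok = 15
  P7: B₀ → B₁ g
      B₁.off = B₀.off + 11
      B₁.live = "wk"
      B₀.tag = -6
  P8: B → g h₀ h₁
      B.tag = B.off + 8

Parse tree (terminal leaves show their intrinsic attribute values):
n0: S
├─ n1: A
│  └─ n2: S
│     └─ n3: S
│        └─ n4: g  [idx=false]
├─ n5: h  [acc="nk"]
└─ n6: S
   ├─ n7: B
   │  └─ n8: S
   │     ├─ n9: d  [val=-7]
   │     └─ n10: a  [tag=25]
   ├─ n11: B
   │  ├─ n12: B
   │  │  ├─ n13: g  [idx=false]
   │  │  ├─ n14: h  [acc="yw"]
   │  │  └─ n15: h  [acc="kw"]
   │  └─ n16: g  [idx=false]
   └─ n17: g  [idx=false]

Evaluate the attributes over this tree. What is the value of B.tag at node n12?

30

1. n1.cnt = 10  [10]
2. n1.off = 22  [22]
3. n4.idx = false  [terminal]
4. n3.off = -2  [-2]
5. n3.ok = 9  [9]
6. n2.off = 9  [S₁.off + 11]
7. n2.ok = 18  [S₁.off + 20]
8. n1.ok = "px"  ["px"]
9. n1.mk = 7  [7]
10. n5.acc = "nk"  [terminal]
11. n7.off = 27  [27]
12. n7.live = "kv"  ["kv"]
13. n9.val = -7  [terminal]
14. n10.tag = 25  [terminal]
15. n8.off = -8  [-8]
16. n8.ok = 15  [15]
17. n7.tag = 25  [S.off + S.ok + 18]
18. n11.off = 11  [B₀.tag * -1 + 36]
19. n11.live = "kv"  ["kv"]
20. n12.off = 22  [B₀.off + 11]
21. n12.live = "wk"  ["wk"]
22. n13.idx = false  [terminal]
23. n14.acc = "yw"  [terminal]
24. n15.acc = "kw"  [terminal]
25. n12.tag = 30  [B.off + 8]
26. n16.idx = false  [terminal]
27. n11.tag = -6  [-6]
28. n17.idx = false  [terminal]
29. n6.off = 19  [B₀.tag + B₁.tag]
30. n6.ok = 8  [B₁.tag + B₀.tag - 11]
31. n0.off = -6  [S₁.off - 25]
32. n0.ok = 18  [S₁.ok + 10]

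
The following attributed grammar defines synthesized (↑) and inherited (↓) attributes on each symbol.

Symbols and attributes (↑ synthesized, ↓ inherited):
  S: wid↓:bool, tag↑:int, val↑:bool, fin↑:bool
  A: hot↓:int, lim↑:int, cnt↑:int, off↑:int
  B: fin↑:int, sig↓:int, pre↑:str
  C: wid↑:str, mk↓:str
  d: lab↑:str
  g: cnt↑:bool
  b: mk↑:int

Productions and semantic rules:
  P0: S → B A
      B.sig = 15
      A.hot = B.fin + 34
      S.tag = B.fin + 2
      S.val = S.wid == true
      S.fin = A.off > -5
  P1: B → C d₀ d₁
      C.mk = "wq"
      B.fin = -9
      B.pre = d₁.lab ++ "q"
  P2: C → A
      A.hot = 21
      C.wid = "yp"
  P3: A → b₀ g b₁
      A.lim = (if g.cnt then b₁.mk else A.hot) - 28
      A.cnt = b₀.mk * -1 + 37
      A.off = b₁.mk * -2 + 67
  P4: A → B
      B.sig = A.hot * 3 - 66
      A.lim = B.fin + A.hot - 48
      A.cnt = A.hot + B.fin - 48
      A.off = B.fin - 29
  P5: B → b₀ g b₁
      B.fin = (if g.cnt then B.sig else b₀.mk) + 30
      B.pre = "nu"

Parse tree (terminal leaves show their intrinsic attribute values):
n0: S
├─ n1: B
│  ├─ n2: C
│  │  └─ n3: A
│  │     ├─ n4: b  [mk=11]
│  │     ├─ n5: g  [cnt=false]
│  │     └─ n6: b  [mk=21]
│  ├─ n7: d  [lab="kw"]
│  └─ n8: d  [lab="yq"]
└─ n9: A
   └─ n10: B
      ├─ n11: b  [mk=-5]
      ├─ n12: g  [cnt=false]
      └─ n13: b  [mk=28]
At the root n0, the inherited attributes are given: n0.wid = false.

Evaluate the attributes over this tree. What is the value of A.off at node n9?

1. n0.wid = false  [given at root]
2. n1.sig = 15  [15]
3. n2.mk = "wq"  ["wq"]
4. n3.hot = 21  [21]
5. n4.mk = 11  [terminal]
6. n5.cnt = false  [terminal]
7. n6.mk = 21  [terminal]
8. n3.lim = -7  [(if g.cnt then b₁.mk else A.hot) - 28]
9. n3.cnt = 26  [b₀.mk * -1 + 37]
10. n3.off = 25  [b₁.mk * -2 + 67]
11. n2.wid = "yp"  ["yp"]
12. n7.lab = "kw"  [terminal]
13. n8.lab = "yq"  [terminal]
14. n1.fin = -9  [-9]
15. n1.pre = "yqq"  [d₁.lab ++ "q"]
16. n9.hot = 25  [B.fin + 34]
17. n10.sig = 9  [A.hot * 3 - 66]
18. n11.mk = -5  [terminal]
19. n12.cnt = false  [terminal]
20. n13.mk = 28  [terminal]
21. n10.fin = 25  [(if g.cnt then B.sig else b₀.mk) + 30]
22. n10.pre = "nu"  ["nu"]
23. n9.lim = 2  [B.fin + A.hot - 48]
24. n9.cnt = 2  [A.hot + B.fin - 48]
25. n9.off = -4  [B.fin - 29]
26. n0.tag = -7  [B.fin + 2]
27. n0.val = false  [S.wid == true]
28. n0.fin = true  [A.off > -5]

-4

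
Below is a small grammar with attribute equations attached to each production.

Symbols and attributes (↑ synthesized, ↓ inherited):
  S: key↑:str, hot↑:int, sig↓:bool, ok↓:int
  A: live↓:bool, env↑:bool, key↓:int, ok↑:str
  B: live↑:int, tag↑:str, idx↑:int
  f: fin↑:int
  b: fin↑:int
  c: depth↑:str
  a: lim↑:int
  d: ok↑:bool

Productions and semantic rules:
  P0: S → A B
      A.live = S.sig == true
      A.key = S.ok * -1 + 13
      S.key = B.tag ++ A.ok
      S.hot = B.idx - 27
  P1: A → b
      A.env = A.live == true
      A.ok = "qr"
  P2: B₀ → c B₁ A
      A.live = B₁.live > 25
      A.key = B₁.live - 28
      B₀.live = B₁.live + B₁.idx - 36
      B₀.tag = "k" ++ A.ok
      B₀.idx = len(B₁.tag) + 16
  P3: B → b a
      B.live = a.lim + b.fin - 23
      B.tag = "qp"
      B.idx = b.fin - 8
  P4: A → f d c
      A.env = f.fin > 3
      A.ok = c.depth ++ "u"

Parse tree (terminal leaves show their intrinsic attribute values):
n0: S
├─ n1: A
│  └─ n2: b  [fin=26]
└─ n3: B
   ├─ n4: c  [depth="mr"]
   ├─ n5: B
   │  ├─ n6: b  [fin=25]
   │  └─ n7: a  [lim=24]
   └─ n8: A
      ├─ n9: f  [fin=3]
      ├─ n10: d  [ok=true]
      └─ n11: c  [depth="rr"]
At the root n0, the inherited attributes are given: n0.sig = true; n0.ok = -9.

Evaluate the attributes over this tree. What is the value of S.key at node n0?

1. n0.sig = true  [given at root]
2. n0.ok = -9  [given at root]
3. n1.live = true  [S.sig == true]
4. n1.key = 22  [S.ok * -1 + 13]
5. n2.fin = 26  [terminal]
6. n1.env = true  [A.live == true]
7. n1.ok = "qr"  ["qr"]
8. n4.depth = "mr"  [terminal]
9. n6.fin = 25  [terminal]
10. n7.lim = 24  [terminal]
11. n5.live = 26  [a.lim + b.fin - 23]
12. n5.tag = "qp"  ["qp"]
13. n5.idx = 17  [b.fin - 8]
14. n8.live = true  [B₁.live > 25]
15. n8.key = -2  [B₁.live - 28]
16. n9.fin = 3  [terminal]
17. n10.ok = true  [terminal]
18. n11.depth = "rr"  [terminal]
19. n8.env = false  [f.fin > 3]
20. n8.ok = "rru"  [c.depth ++ "u"]
21. n3.live = 7  [B₁.live + B₁.idx - 36]
22. n3.tag = "krru"  ["k" ++ A.ok]
23. n3.idx = 18  [len(B₁.tag) + 16]
24. n0.key = "krruqr"  [B.tag ++ A.ok]
25. n0.hot = -9  [B.idx - 27]

"krruqr"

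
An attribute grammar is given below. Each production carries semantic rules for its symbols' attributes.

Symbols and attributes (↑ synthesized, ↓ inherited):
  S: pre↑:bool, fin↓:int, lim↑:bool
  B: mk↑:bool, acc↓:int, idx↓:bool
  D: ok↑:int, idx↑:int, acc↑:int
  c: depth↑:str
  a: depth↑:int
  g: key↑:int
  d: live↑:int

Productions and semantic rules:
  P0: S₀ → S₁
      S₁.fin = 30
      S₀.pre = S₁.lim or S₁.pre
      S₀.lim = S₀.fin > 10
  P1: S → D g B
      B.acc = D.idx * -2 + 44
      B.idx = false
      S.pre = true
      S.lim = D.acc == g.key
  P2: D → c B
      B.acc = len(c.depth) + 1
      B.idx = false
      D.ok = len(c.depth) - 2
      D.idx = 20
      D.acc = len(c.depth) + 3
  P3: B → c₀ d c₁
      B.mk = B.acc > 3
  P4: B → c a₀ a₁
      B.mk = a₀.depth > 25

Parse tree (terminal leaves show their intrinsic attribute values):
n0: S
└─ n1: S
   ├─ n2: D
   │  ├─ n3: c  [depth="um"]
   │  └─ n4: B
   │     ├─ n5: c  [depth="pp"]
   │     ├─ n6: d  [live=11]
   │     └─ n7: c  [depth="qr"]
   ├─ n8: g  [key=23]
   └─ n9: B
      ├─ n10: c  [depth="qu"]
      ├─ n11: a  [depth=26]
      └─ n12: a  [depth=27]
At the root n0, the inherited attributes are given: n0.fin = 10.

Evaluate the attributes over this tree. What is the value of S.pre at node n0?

1. n0.fin = 10  [given at root]
2. n1.fin = 30  [30]
3. n3.depth = "um"  [terminal]
4. n4.acc = 3  [len(c.depth) + 1]
5. n4.idx = false  [false]
6. n5.depth = "pp"  [terminal]
7. n6.live = 11  [terminal]
8. n7.depth = "qr"  [terminal]
9. n4.mk = false  [B.acc > 3]
10. n2.ok = 0  [len(c.depth) - 2]
11. n2.idx = 20  [20]
12. n2.acc = 5  [len(c.depth) + 3]
13. n8.key = 23  [terminal]
14. n9.acc = 4  [D.idx * -2 + 44]
15. n9.idx = false  [false]
16. n10.depth = "qu"  [terminal]
17. n11.depth = 26  [terminal]
18. n12.depth = 27  [terminal]
19. n9.mk = true  [a₀.depth > 25]
20. n1.pre = true  [true]
21. n1.lim = false  [D.acc == g.key]
22. n0.pre = true  [S₁.lim or S₁.pre]
23. n0.lim = false  [S₀.fin > 10]

true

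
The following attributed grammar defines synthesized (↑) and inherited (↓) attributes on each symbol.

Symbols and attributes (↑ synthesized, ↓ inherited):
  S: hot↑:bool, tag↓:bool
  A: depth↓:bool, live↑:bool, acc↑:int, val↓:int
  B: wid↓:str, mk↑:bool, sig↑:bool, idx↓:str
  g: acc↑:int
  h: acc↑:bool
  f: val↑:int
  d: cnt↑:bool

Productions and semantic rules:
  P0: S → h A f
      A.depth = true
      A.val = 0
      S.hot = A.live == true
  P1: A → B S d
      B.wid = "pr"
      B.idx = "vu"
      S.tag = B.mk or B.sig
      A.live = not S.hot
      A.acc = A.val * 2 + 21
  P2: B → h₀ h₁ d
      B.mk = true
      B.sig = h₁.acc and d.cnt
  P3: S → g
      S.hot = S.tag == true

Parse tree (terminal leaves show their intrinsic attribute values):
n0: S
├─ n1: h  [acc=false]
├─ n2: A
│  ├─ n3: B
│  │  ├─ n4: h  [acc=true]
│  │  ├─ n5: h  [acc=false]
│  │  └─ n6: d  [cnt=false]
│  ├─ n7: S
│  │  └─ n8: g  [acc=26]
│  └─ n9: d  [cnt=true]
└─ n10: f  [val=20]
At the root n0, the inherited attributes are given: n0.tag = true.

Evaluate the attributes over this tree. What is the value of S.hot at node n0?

false

1. n0.tag = true  [given at root]
2. n1.acc = false  [terminal]
3. n2.depth = true  [true]
4. n2.val = 0  [0]
5. n3.wid = "pr"  ["pr"]
6. n3.idx = "vu"  ["vu"]
7. n4.acc = true  [terminal]
8. n5.acc = false  [terminal]
9. n6.cnt = false  [terminal]
10. n3.mk = true  [true]
11. n3.sig = false  [h₁.acc and d.cnt]
12. n7.tag = true  [B.mk or B.sig]
13. n8.acc = 26  [terminal]
14. n7.hot = true  [S.tag == true]
15. n9.cnt = true  [terminal]
16. n2.live = false  [not S.hot]
17. n2.acc = 21  [A.val * 2 + 21]
18. n10.val = 20  [terminal]
19. n0.hot = false  [A.live == true]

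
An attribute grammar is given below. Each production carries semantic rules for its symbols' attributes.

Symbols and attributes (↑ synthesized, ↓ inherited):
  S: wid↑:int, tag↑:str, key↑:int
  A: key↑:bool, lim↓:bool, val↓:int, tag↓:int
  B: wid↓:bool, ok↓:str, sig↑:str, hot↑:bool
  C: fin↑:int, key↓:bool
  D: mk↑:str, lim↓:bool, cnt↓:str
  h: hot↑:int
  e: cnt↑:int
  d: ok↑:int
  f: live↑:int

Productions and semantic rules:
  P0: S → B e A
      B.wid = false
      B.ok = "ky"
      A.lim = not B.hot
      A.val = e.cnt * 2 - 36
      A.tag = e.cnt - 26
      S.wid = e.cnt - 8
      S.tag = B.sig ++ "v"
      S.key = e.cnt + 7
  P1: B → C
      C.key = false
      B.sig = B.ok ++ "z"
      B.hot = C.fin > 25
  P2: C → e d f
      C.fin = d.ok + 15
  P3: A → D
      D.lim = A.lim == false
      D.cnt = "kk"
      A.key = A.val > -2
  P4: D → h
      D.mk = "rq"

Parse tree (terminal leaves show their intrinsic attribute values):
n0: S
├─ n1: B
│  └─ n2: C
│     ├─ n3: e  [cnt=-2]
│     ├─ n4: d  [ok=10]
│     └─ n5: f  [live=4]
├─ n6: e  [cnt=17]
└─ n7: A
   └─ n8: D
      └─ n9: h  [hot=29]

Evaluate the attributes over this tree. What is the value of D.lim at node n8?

1. n1.wid = false  [false]
2. n1.ok = "ky"  ["ky"]
3. n2.key = false  [false]
4. n3.cnt = -2  [terminal]
5. n4.ok = 10  [terminal]
6. n5.live = 4  [terminal]
7. n2.fin = 25  [d.ok + 15]
8. n1.sig = "kyz"  [B.ok ++ "z"]
9. n1.hot = false  [C.fin > 25]
10. n6.cnt = 17  [terminal]
11. n7.lim = true  [not B.hot]
12. n7.val = -2  [e.cnt * 2 - 36]
13. n7.tag = -9  [e.cnt - 26]
14. n8.lim = false  [A.lim == false]
15. n8.cnt = "kk"  ["kk"]
16. n9.hot = 29  [terminal]
17. n8.mk = "rq"  ["rq"]
18. n7.key = false  [A.val > -2]
19. n0.wid = 9  [e.cnt - 8]
20. n0.tag = "kyzv"  [B.sig ++ "v"]
21. n0.key = 24  [e.cnt + 7]

false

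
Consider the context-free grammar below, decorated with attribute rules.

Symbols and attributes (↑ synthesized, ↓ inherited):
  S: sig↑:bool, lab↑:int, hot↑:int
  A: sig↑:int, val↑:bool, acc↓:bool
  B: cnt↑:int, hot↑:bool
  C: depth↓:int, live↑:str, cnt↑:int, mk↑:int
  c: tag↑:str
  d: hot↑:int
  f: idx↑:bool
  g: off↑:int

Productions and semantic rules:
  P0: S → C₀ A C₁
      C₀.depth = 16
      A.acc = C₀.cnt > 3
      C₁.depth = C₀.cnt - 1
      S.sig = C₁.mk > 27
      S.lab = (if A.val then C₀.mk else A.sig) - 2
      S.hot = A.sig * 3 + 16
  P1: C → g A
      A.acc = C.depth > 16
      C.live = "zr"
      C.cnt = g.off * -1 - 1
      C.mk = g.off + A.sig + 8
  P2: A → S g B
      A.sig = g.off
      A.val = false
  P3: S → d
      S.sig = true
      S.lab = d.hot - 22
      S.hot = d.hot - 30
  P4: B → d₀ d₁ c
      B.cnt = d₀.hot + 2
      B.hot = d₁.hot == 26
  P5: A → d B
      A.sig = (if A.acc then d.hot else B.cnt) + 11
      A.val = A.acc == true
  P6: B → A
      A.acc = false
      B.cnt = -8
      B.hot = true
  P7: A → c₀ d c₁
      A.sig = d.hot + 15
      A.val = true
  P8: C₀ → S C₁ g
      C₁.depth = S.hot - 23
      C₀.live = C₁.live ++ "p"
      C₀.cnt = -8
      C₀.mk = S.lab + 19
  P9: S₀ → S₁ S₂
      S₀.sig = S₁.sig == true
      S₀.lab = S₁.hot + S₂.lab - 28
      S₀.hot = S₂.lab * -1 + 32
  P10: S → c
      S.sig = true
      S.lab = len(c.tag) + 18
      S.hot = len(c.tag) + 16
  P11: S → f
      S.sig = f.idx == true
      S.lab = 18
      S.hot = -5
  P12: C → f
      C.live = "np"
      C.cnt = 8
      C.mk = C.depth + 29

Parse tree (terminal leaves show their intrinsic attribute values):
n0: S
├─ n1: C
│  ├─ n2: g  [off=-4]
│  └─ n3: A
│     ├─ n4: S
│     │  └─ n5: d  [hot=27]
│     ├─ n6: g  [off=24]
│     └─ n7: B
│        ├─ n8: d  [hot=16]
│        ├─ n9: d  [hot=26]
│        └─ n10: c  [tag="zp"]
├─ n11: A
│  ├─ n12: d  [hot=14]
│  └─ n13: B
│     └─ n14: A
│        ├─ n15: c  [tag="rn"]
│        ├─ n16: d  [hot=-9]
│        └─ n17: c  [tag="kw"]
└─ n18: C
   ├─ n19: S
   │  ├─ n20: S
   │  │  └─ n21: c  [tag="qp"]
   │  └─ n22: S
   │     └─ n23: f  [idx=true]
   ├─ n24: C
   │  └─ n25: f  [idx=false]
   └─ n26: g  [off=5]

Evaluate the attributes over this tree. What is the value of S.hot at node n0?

25

1. n1.depth = 16  [16]
2. n2.off = -4  [terminal]
3. n3.acc = false  [C.depth > 16]
4. n5.hot = 27  [terminal]
5. n4.sig = true  [true]
6. n4.lab = 5  [d.hot - 22]
7. n4.hot = -3  [d.hot - 30]
8. n6.off = 24  [terminal]
9. n8.hot = 16  [terminal]
10. n9.hot = 26  [terminal]
11. n10.tag = "zp"  [terminal]
12. n7.cnt = 18  [d₀.hot + 2]
13. n7.hot = true  [d₁.hot == 26]
14. n3.sig = 24  [g.off]
15. n3.val = false  [false]
16. n1.live = "zr"  ["zr"]
17. n1.cnt = 3  [g.off * -1 - 1]
18. n1.mk = 28  [g.off + A.sig + 8]
19. n11.acc = false  [C₀.cnt > 3]
20. n12.hot = 14  [terminal]
21. n14.acc = false  [false]
22. n15.tag = "rn"  [terminal]
23. n16.hot = -9  [terminal]
24. n17.tag = "kw"  [terminal]
25. n14.sig = 6  [d.hot + 15]
26. n14.val = true  [true]
27. n13.cnt = -8  [-8]
28. n13.hot = true  [true]
29. n11.sig = 3  [(if A.acc then d.hot else B.cnt) + 11]
30. n11.val = false  [A.acc == true]
31. n18.depth = 2  [C₀.cnt - 1]
32. n21.tag = "qp"  [terminal]
33. n20.sig = true  [true]
34. n20.lab = 20  [len(c.tag) + 18]
35. n20.hot = 18  [len(c.tag) + 16]
36. n23.idx = true  [terminal]
37. n22.sig = true  [f.idx == true]
38. n22.lab = 18  [18]
39. n22.hot = -5  [-5]
40. n19.sig = true  [S₁.sig == true]
41. n19.lab = 8  [S₁.hot + S₂.lab - 28]
42. n19.hot = 14  [S₂.lab * -1 + 32]
43. n24.depth = -9  [S.hot - 23]
44. n25.idx = false  [terminal]
45. n24.live = "np"  ["np"]
46. n24.cnt = 8  [8]
47. n24.mk = 20  [C.depth + 29]
48. n26.off = 5  [terminal]
49. n18.live = "npp"  [C₁.live ++ "p"]
50. n18.cnt = -8  [-8]
51. n18.mk = 27  [S.lab + 19]
52. n0.sig = false  [C₁.mk > 27]
53. n0.lab = 1  [(if A.val then C₀.mk else A.sig) - 2]
54. n0.hot = 25  [A.sig * 3 + 16]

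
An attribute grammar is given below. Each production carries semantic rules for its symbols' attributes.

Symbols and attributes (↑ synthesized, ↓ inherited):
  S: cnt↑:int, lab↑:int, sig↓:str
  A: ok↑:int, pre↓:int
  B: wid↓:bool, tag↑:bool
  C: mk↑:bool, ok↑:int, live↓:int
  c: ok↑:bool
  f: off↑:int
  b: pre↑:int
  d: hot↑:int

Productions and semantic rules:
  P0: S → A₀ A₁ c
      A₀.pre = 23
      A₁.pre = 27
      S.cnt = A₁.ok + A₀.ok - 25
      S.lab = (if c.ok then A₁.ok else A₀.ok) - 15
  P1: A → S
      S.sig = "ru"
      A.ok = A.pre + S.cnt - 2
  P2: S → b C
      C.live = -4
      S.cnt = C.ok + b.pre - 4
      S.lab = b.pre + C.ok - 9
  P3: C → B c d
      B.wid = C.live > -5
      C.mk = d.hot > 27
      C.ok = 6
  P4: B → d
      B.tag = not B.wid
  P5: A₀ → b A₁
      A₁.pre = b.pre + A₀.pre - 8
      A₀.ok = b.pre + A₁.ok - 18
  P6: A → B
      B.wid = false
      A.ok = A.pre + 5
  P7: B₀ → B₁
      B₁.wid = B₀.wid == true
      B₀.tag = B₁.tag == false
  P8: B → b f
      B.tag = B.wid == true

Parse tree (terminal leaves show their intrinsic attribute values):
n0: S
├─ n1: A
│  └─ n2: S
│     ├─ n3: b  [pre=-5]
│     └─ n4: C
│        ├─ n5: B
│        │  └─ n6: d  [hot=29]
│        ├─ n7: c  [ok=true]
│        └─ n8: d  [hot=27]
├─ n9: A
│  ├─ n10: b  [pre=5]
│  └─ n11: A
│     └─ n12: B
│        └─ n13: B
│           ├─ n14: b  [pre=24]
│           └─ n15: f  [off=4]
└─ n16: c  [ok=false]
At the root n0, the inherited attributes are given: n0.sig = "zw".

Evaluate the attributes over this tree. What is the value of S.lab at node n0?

1. n0.sig = "zw"  [given at root]
2. n1.pre = 23  [23]
3. n2.sig = "ru"  ["ru"]
4. n3.pre = -5  [terminal]
5. n4.live = -4  [-4]
6. n5.wid = true  [C.live > -5]
7. n6.hot = 29  [terminal]
8. n5.tag = false  [not B.wid]
9. n7.ok = true  [terminal]
10. n8.hot = 27  [terminal]
11. n4.mk = false  [d.hot > 27]
12. n4.ok = 6  [6]
13. n2.cnt = -3  [C.ok + b.pre - 4]
14. n2.lab = -8  [b.pre + C.ok - 9]
15. n1.ok = 18  [A.pre + S.cnt - 2]
16. n9.pre = 27  [27]
17. n10.pre = 5  [terminal]
18. n11.pre = 24  [b.pre + A₀.pre - 8]
19. n12.wid = false  [false]
20. n13.wid = false  [B₀.wid == true]
21. n14.pre = 24  [terminal]
22. n15.off = 4  [terminal]
23. n13.tag = false  [B.wid == true]
24. n12.tag = true  [B₁.tag == false]
25. n11.ok = 29  [A.pre + 5]
26. n9.ok = 16  [b.pre + A₁.ok - 18]
27. n16.ok = false  [terminal]
28. n0.cnt = 9  [A₁.ok + A₀.ok - 25]
29. n0.lab = 3  [(if c.ok then A₁.ok else A₀.ok) - 15]

3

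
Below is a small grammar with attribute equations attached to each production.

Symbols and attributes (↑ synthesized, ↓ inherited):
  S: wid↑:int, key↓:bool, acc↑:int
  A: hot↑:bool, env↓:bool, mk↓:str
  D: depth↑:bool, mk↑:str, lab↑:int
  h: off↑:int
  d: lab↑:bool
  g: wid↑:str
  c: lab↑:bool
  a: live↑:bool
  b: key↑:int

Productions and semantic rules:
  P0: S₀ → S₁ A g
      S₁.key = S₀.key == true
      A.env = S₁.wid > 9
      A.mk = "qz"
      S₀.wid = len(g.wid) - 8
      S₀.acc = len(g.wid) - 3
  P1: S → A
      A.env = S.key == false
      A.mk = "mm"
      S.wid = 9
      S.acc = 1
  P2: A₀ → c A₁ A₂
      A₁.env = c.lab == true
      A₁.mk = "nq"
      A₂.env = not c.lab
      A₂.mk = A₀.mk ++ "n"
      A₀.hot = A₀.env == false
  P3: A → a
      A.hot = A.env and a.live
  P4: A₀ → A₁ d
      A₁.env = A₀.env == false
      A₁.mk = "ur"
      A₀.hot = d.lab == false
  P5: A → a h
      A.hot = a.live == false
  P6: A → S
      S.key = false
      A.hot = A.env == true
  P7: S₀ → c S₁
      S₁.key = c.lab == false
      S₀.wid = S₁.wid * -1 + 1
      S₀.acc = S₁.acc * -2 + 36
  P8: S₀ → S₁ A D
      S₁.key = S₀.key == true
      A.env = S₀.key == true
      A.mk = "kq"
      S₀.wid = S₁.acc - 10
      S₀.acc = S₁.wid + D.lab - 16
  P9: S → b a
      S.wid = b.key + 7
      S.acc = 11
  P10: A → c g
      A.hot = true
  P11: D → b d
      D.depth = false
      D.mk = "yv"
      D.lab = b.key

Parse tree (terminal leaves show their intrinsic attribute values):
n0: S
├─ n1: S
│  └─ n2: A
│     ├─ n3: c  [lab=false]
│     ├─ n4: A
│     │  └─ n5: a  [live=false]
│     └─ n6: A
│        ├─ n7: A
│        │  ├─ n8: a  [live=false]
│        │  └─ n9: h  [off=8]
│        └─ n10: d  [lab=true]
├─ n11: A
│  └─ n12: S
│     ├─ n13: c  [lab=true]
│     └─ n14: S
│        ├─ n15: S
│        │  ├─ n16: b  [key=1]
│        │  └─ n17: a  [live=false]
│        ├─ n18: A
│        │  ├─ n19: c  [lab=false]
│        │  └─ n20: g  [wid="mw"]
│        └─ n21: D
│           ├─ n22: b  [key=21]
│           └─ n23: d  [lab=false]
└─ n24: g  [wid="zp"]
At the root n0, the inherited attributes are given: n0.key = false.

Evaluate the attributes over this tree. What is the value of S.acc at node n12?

10

1. n0.key = false  [given at root]
2. n1.key = false  [S₀.key == true]
3. n2.env = true  [S.key == false]
4. n2.mk = "mm"  ["mm"]
5. n3.lab = false  [terminal]
6. n4.env = false  [c.lab == true]
7. n4.mk = "nq"  ["nq"]
8. n5.live = false  [terminal]
9. n4.hot = false  [A.env and a.live]
10. n6.env = true  [not c.lab]
11. n6.mk = "mmn"  [A₀.mk ++ "n"]
12. n7.env = false  [A₀.env == false]
13. n7.mk = "ur"  ["ur"]
14. n8.live = false  [terminal]
15. n9.off = 8  [terminal]
16. n7.hot = true  [a.live == false]
17. n10.lab = true  [terminal]
18. n6.hot = false  [d.lab == false]
19. n2.hot = false  [A₀.env == false]
20. n1.wid = 9  [9]
21. n1.acc = 1  [1]
22. n11.env = false  [S₁.wid > 9]
23. n11.mk = "qz"  ["qz"]
24. n12.key = false  [false]
25. n13.lab = true  [terminal]
26. n14.key = false  [c.lab == false]
27. n15.key = false  [S₀.key == true]
28. n16.key = 1  [terminal]
29. n17.live = false  [terminal]
30. n15.wid = 8  [b.key + 7]
31. n15.acc = 11  [11]
32. n18.env = false  [S₀.key == true]
33. n18.mk = "kq"  ["kq"]
34. n19.lab = false  [terminal]
35. n20.wid = "mw"  [terminal]
36. n18.hot = true  [true]
37. n22.key = 21  [terminal]
38. n23.lab = false  [terminal]
39. n21.depth = false  [false]
40. n21.mk = "yv"  ["yv"]
41. n21.lab = 21  [b.key]
42. n14.wid = 1  [S₁.acc - 10]
43. n14.acc = 13  [S₁.wid + D.lab - 16]
44. n12.wid = 0  [S₁.wid * -1 + 1]
45. n12.acc = 10  [S₁.acc * -2 + 36]
46. n11.hot = false  [A.env == true]
47. n24.wid = "zp"  [terminal]
48. n0.wid = -6  [len(g.wid) - 8]
49. n0.acc = -1  [len(g.wid) - 3]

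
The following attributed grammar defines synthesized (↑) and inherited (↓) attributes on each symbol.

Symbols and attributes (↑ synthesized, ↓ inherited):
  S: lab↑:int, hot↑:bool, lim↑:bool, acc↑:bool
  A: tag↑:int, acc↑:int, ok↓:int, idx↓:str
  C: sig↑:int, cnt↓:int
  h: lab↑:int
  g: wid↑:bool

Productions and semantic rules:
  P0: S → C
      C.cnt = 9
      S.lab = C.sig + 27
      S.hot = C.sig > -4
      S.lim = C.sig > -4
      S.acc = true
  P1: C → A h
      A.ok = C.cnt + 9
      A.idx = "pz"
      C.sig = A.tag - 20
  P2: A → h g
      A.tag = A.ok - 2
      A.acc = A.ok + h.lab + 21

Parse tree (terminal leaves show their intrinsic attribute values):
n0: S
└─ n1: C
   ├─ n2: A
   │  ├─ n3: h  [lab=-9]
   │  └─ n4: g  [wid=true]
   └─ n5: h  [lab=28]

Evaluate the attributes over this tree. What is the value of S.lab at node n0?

1. n1.cnt = 9  [9]
2. n2.ok = 18  [C.cnt + 9]
3. n2.idx = "pz"  ["pz"]
4. n3.lab = -9  [terminal]
5. n4.wid = true  [terminal]
6. n2.tag = 16  [A.ok - 2]
7. n2.acc = 30  [A.ok + h.lab + 21]
8. n5.lab = 28  [terminal]
9. n1.sig = -4  [A.tag - 20]
10. n0.lab = 23  [C.sig + 27]
11. n0.hot = false  [C.sig > -4]
12. n0.lim = false  [C.sig > -4]
13. n0.acc = true  [true]

23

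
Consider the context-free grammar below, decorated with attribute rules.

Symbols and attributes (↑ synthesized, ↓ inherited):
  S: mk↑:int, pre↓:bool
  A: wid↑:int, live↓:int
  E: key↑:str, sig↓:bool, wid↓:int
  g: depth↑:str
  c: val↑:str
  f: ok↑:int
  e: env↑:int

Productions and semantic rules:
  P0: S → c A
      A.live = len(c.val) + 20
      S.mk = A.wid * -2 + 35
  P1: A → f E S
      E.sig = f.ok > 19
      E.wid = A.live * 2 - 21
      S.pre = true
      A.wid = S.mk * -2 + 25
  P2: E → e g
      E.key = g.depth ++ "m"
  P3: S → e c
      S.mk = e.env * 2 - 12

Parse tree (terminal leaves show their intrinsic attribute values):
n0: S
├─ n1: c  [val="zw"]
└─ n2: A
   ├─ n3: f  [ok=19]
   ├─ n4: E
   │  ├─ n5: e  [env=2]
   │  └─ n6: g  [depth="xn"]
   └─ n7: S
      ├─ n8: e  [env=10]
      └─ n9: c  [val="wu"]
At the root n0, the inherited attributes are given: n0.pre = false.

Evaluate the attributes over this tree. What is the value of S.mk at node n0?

17

1. n0.pre = false  [given at root]
2. n1.val = "zw"  [terminal]
3. n2.live = 22  [len(c.val) + 20]
4. n3.ok = 19  [terminal]
5. n4.sig = false  [f.ok > 19]
6. n4.wid = 23  [A.live * 2 - 21]
7. n5.env = 2  [terminal]
8. n6.depth = "xn"  [terminal]
9. n4.key = "xnm"  [g.depth ++ "m"]
10. n7.pre = true  [true]
11. n8.env = 10  [terminal]
12. n9.val = "wu"  [terminal]
13. n7.mk = 8  [e.env * 2 - 12]
14. n2.wid = 9  [S.mk * -2 + 25]
15. n0.mk = 17  [A.wid * -2 + 35]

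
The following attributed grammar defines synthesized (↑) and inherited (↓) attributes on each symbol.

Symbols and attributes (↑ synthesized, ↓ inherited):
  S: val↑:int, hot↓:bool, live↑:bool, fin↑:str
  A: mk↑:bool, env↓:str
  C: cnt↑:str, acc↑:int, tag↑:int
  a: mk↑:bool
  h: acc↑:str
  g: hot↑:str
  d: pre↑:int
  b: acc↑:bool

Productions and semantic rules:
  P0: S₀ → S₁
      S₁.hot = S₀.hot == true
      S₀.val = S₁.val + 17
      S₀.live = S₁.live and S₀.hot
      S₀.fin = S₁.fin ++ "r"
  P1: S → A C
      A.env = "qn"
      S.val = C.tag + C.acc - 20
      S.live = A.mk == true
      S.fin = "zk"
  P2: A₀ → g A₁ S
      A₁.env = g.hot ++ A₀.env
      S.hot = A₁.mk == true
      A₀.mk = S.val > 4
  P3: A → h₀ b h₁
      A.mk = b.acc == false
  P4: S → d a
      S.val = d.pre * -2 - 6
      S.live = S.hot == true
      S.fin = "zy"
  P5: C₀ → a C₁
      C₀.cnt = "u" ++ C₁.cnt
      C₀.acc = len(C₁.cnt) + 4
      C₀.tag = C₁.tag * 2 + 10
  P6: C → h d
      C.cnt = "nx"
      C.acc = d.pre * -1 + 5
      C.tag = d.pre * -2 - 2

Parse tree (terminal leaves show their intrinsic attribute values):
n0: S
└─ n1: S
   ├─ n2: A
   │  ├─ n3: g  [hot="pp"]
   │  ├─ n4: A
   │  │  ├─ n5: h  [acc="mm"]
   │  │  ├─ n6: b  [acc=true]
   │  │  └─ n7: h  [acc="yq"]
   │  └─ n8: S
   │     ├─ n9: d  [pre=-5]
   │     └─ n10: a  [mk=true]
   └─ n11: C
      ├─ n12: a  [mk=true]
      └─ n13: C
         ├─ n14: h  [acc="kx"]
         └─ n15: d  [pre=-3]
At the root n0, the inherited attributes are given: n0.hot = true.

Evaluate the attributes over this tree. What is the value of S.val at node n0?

21

1. n0.hot = true  [given at root]
2. n1.hot = true  [S₀.hot == true]
3. n2.env = "qn"  ["qn"]
4. n3.hot = "pp"  [terminal]
5. n4.env = "ppqn"  [g.hot ++ A₀.env]
6. n5.acc = "mm"  [terminal]
7. n6.acc = true  [terminal]
8. n7.acc = "yq"  [terminal]
9. n4.mk = false  [b.acc == false]
10. n8.hot = false  [A₁.mk == true]
11. n9.pre = -5  [terminal]
12. n10.mk = true  [terminal]
13. n8.val = 4  [d.pre * -2 - 6]
14. n8.live = false  [S.hot == true]
15. n8.fin = "zy"  ["zy"]
16. n2.mk = false  [S.val > 4]
17. n12.mk = true  [terminal]
18. n14.acc = "kx"  [terminal]
19. n15.pre = -3  [terminal]
20. n13.cnt = "nx"  ["nx"]
21. n13.acc = 8  [d.pre * -1 + 5]
22. n13.tag = 4  [d.pre * -2 - 2]
23. n11.cnt = "unx"  ["u" ++ C₁.cnt]
24. n11.acc = 6  [len(C₁.cnt) + 4]
25. n11.tag = 18  [C₁.tag * 2 + 10]
26. n1.val = 4  [C.tag + C.acc - 20]
27. n1.live = false  [A.mk == true]
28. n1.fin = "zk"  ["zk"]
29. n0.val = 21  [S₁.val + 17]
30. n0.live = false  [S₁.live and S₀.hot]
31. n0.fin = "zkr"  [S₁.fin ++ "r"]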